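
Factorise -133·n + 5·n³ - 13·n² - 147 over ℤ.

By the rational root theorem, n = 7 is a root, giving the factor (n - 7) and quotient 5·n² + 22·n + 21.
The remaining quadratic factors as (n + 3)(5·n + 7).

(5·n + 7)·(n + 3)·(n - 7)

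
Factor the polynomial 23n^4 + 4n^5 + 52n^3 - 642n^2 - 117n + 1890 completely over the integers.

Testing divisors of the constant over divisors of the leading coefficient, n = 3 is a root, so (n - 3) is a factor; dividing leaves 4n^4 + 35n^3 + 157n^2 - 171n - 630.
Next, n = 2 is a root, giving the factor (n - 2) and quotient 4n^3 + 43n^2 + 243n + 315.
Then n = -7/4 is a root, giving the factor (4n + 7) and quotient n^2 + 9n + 45.
The quadratic n^2 + 9n + 45 has discriminant -99 < 0 and is irreducible over ℤ.

(4n + 7)(n - 2)(n - 3)(n^2 + 9n + 45)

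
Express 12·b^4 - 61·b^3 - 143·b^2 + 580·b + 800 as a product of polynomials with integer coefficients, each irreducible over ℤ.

Among the possible rational roots, b = 5 is a root, so (b - 5) is a factor; dividing leaves 12·b^3 - b^2 - 148·b - 160.
Next, b = 4 is a root, so (b - 4) divides it; the quotient is 12·b^2 + 47·b + 40.
The remaining quadratic factors as (4·b + 5)(3·b + 8).

(3·b + 8)·(4·b + 5)·(b - 4)·(b - 5)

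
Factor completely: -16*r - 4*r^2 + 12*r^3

Pull out the common factor 4*r, then factor the remaining trinomial.

4*r*(3*r - 4)*(r + 1)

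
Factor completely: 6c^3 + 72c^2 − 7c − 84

Group as (6c^3 − 7c) + (72c^2 − 84) = c(6c^2 − 7) + 12(6c^2 − 7).
Both groups share the factor (6c^2 − 7).

(c + 12)(6c^2 − 7)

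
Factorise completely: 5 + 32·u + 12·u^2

(2·u + 5)·(6·u + 1)

Need a pair with product 12·5 = 60 and sum 32: that's 30 and 2.
Split the middle term: 12·u^2 + 30·u + 2·u + 5 = 6·u·(2·u + 5) + (2·u + 5).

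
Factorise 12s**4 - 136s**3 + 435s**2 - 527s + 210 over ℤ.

Trying the rational-root candidates, s = 2 is a root, giving the factor (s - 2) and quotient 12s**3 - 112s**2 + 211s - 105.
Next, s = 5/6 is a root, so (6s - 5) divides it; the quotient is 2s**2 - 17s + 21.
The remaining quadratic factors as (s - 7)(2s - 3).

(2s - 3)(6s - 5)(s - 2)(s - 7)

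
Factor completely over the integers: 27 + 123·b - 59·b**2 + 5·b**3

Trying the rational-root candidates, b = -1/5 is a root, so (5·b + 1) is a factor; dividing leaves b**2 - 12·b + 27.
The remaining quadratic factors as (b - 3)(b - 9).

(5·b + 1)·(b - 3)·(b - 9)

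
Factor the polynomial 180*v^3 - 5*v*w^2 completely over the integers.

5*v*(6*v + w)*(6*v - w)

Every term has a factor of 5*v. Then 36*v^2 - w^2 = (6*v)² − (w)².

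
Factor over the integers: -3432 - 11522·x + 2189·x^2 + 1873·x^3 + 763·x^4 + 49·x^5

Trying the rational-root candidates, x = 12/7 is a root, giving the factor (7·x - 12) and quotient 7·x^4 + 121·x^3 + 475·x^2 + 1127·x + 286.
Next, x = -13 is a root, giving the factor (x + 13) and quotient 7·x^3 + 30·x^2 + 85·x + 22.
Then x = -2/7 is a root, so (7·x + 2) divides it; the quotient is x^2 + 4·x + 11.
The quadratic x^2 + 4·x + 11 has discriminant -28 < 0 and is irreducible over ℤ.

(7·x + 2)·(7·x - 12)·(x + 13)·(x^2 + 4·x + 11)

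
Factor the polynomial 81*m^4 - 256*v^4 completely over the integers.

(3*m)⁴ − (4*v)⁴ = ((3*m)² − (4*v)²)((3*m)² + (4*v)²); the first factor splits again, the second (9*m^2 + 16*v^2) is irreducible.

(3*m + 4*v)*(3*m - 4*v)*(9*m^2 + 16*v^2)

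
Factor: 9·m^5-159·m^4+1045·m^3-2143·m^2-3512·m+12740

(3·m-10)·(3·m-13)·(m+2)·(m^2-12·m+49)

By the rational root theorem, m = 10/3 is a root, giving the factor (3·m-10) and quotient 3·m^4-43·m^3+205·m^2-31·m-1274.
Continuing, m = -2 is a root, so (m+2) divides it; the quotient is 3·m^3-49·m^2+303·m-637.
Continuing, m = 13/3 is a root, so (3·m-13) is a factor; dividing leaves m^2-12·m+49.
The quadratic m^2-12·m+49 has discriminant -52 < 0 and is irreducible over ℤ.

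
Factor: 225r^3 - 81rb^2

9r(5r - 3b)(5r + 3b)

Factor out 9r, leaving 25r^2 - 9b^2, which is a difference of two squares.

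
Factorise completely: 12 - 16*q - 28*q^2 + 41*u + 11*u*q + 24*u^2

Group: 3*u*(8*u - 7*q + 3) + (4*q + 4)*(8*u - 7*q + 3); both groups contain (8*u - 7*q + 3).

(8*u - 7*q + 3)*(3*u + 4*q + 4)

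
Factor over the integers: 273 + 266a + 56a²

Pull out the common factor 7, then factor the remaining trinomial.

7(2a + 3)(4a + 13)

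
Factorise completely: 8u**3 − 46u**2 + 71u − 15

Testing divisors of the constant over divisors of the leading coefficient, u = 1/4 is a root, giving the factor (4u − 1) and quotient 2u**2 − 11u + 15.
The remaining quadratic factors as (2u − 5)(u − 3).

(2u − 5)(4u − 1)(u − 3)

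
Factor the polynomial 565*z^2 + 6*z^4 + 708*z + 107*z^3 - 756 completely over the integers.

Among the possible rational roots, z = -7/2 is a root, so (2*z + 7) is a factor; dividing leaves 3*z^3 + 43*z^2 + 132*z - 108.
Next, z = -9 is a root, so (z + 9) is a factor; dividing leaves 3*z^2 + 16*z - 12.
The remaining quadratic factors as (3*z - 2)(z + 6).

(2*z + 7)*(3*z - 2)*(z + 6)*(z + 9)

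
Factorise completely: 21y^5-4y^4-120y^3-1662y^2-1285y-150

Testing divisors of the constant over divisors of the leading coefficient, y = -2/3 is a root, giving the factor (3y+2) and quotient 7y^4-6y^3-36y^2-530y-75.
Continuing, y = -1/7 is a root, so (7y+1) divides it; the quotient is y^3-y^2-5y-75.
Continuing, y = 5 is a root, giving the factor (y-5) and quotient y^2+4y+15.
The quadratic y^2+4y+15 has discriminant -44 < 0 and is irreducible over ℤ.

(3y+2)(7y+1)(y-5)(y^2+4y+15)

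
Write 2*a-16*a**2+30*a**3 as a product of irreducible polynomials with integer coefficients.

Pull out the common factor 2*a, then factor the remaining trinomial.

2*a*(3*a-1)*(5*a-1)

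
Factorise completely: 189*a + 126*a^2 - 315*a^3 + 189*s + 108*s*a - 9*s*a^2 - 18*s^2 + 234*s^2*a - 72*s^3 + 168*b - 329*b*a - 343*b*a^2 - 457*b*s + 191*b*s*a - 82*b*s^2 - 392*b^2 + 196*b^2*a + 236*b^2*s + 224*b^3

(4*b + 2*s - 5*a - 3)*(7*b - 4*s + 7*a - 7)*(8*b + 9*s + 9*a)

Group: 4*b*(56*b^2 + 31*b*s + 119*b*a - 56*b - 36*s^2 + 27*s*a - 63*s + 63*a^2 - 63*a) + (2*s - 5*a - 3)*(56*b^2 + 31*b*s + 119*b*a - 56*b - 36*s^2 + 27*s*a - 63*s + 63*a^2 - 63*a); both groups contain (56*b^2 + 31*b*s + 119*b*a - 56*b - 36*s^2 + 27*s*a - 63*s + 63*a^2 - 63*a), so (4*b + 2*s - 5*a - 3) is a factor with cofactor 56*b^2 + 31*b*s + 119*b*a - 56*b - 36*s^2 + 27*s*a - 63*s + 63*a^2 - 63*a.
The cofactor groups again: 56*b^2 + 31*b*s + 119*b*a - 56*b - 36*s^2 + 27*s*a - 63*s + 63*a^2 - 63*a = 7*b*(8*b + 9*s + 9*a) + (-4*s + 7*a - 7)*(8*b + 9*s + 9*a); both groups contain (8*b + 9*s + 9*a), giving (7*b - 4*s + 7*a - 7)*(8*b + 9*s + 9*a).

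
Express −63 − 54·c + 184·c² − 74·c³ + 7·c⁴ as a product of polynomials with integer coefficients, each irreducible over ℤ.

(7·c + 3)·(c − 1)·(c − 3)·(c − 7)

Among the possible rational roots, c = 1 is a root, giving the factor (c − 1) and quotient 7·c³ − 67·c² + 117·c + 63.
Then c = 7 is a root, so (c − 7) divides it; the quotient is 7·c² − 18·c − 9.
The remaining quadratic factors as (c − 3)(7·c + 3).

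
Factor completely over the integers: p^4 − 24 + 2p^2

Substitute u = p^2 to get a quadratic in u, then factor.
p^2 + 6 is irreducible over ℤ (always positive, so no real roots).
p^2 − 4 is a difference of squares.

(p + 2)(p − 2)(p^2 + 6)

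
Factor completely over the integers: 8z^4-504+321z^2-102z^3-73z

Among the possible rational roots, z = 8 is a root, so (z-8) divides it; the quotient is 8z^3-38z^2+17z+63.
Continuing, z = 9/4 is a root, so (4z-9) is a factor; dividing leaves 2z^2-5z-7.
The remaining quadratic factors as (2z-7)(z+1).

(2z-7)(4z-9)(z+1)(z-8)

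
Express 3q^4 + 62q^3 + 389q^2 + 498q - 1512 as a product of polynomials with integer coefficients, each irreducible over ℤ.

By the rational root theorem, q = -6 is a root, giving the factor (q + 6) and quotient 3q^3 + 44q^2 + 125q - 252.
Next, q = -7 is a root, so (q + 7) divides it; the quotient is 3q^2 + 23q - 36.
The remaining quadratic factors as (q + 9)(3q - 4).

(3q - 4)(q + 6)(q + 7)(q + 9)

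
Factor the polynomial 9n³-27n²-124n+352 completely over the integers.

(3n+11)(3n-8)(n-4)

Trying the rational-root candidates, n = 8/3 is a root, giving the factor (3n-8) and quotient 3n²-n-44.
The remaining quadratic factors as (n-4)(3n+11).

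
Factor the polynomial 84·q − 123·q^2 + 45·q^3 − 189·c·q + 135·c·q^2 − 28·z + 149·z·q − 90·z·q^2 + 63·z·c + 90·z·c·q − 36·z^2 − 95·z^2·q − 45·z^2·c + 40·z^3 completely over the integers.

(z − 3·q)·(8·z − 9·c − 3·q + 4)·(5·z + 5·q − 7)

Group: z·(40·z^2 − 45·z·c + 25·z·q − 36·z − 45·c·q + 63·c − 15·q^2 + 41·q − 28) − 3·q·(40·z^2 − 45·z·c + 25·z·q − 36·z − 45·c·q + 63·c − 15·q^2 + 41·q − 28); both groups contain (40·z^2 − 45·z·c + 25·z·q − 36·z − 45·c·q + 63·c − 15·q^2 + 41·q − 28), so (z − 3·q) is a factor with cofactor 40·z^2 − 45·z·c + 25·z·q − 36·z − 45·c·q + 63·c − 15·q^2 + 41·q − 28.
The cofactor groups again: 40·z^2 − 45·z·c + 25·z·q − 36·z − 45·c·q + 63·c − 15·q^2 + 41·q − 28 = 5·z·(8·z − 9·c − 3·q + 4) + (5·q − 7)·(8·z − 9·c − 3·q + 4); both groups contain (8·z − 9·c − 3·q + 4), giving (5·z + 5·q − 7)·(8·z − 9·c − 3·q + 4).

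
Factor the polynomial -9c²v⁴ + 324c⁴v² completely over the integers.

Every term has a factor of 9c²v². Then 36c² - v² = (6c)² − (v)².

9c²v²(6c + v)(6c - v)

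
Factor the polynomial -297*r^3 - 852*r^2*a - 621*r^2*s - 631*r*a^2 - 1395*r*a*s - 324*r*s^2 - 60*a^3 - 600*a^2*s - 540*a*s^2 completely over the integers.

-(11*r + 12*a + 12*s)*(3*r + 5*a)*(9*r + a + 9*s)

Group: 11*r*(-27*r^2 - 48*r*a - 27*r*s - 5*a^2 - 45*a*s) + (12*a + 12*s)*(-27*r^2 - 48*r*a - 27*r*s - 5*a^2 - 45*a*s); both groups contain (-27*r^2 - 48*r*a - 27*r*s - 5*a^2 - 45*a*s), so (11*r + 12*a + 12*s) is a factor with cofactor -27*r^2 - 48*r*a - 27*r*s - 5*a^2 - 45*a*s.
The cofactor groups again: -27*r^2 - 48*r*a - 27*r*s - 5*a^2 - 45*a*s = -9*r*(3*r + 5*a) + (-a - 9*s)*(3*r + 5*a); both groups contain (3*r + 5*a), giving -(9*r + a + 9*s)*(3*r + 5*a).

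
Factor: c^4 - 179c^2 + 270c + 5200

Trying the rational-root candidates, c = -13 is a root, giving the factor (c + 13) and quotient c^3 - 13c^2 - 10c + 400.
Then c = 10 is a root, so (c - 10) is a factor; dividing leaves c^2 - 3c - 40.
The remaining quadratic factors as (c - 8)(c + 5).

(c + 13)(c + 5)(c - 10)(c - 8)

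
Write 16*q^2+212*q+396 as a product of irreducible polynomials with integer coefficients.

4*(4*q+9)*(q+11)

Pull out the common factor 4, then factor the remaining trinomial.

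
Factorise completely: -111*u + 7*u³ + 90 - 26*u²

(7*u - 5)*(u + 3)*(u - 6)

Among the possible rational roots, u = 6 is a root, so (u - 6) divides it; the quotient is 7*u² + 16*u - 15.
The remaining quadratic factors as (u + 3)(7*u - 5).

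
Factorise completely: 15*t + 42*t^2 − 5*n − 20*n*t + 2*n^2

(2*n − 14*t − 5)*(n − 3*t)

Group: n*(2*n − 14*t − 5) − 3*t*(2*n − 14*t − 5); both groups contain (2*n − 14*t − 5).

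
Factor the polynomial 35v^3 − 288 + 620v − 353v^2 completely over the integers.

Among the possible rational roots, v = 9/7 is a root, giving the factor (7v − 9) and quotient 5v^2 − 44v + 32.
The remaining quadratic factors as (5v − 4)(v − 8).

(5v − 4)(7v − 9)(v − 8)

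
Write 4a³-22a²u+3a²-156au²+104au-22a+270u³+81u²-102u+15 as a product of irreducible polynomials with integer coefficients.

(4a-6u-5)(a+5u-1)(a-9u+3)

Group: a(4a²+14au-9a-30u²-19u+5) + (-9u+3)(4a²+14au-9a-30u²-19u+5); both groups contain (4a²+14au-9a-30u²-19u+5), so (a-9u+3) is a factor with cofactor 4a²+14au-9a-30u²-19u+5.
The cofactor groups again: 4a²+14au-9a-30u²-19u+5 = 4a(a+5u-1) + (-6u-5)(a+5u-1); both groups contain (a+5u-1), giving (4a-6u-5)(a+5u-1).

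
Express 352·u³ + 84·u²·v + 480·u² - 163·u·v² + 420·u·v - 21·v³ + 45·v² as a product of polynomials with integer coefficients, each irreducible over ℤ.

(11·u - 7·v + 15)·(4·u + 3·v)·(8·u + v)

Group: 11·u·(32·u² + 28·u·v + 3·v²) + (-7·v + 15)·(32·u² + 28·u·v + 3·v²); both groups contain (32·u² + 28·u·v + 3·v²), so (11·u - 7·v + 15) is a factor with cofactor 32·u² + 28·u·v + 3·v².
The cofactor groups again: 32·u² + 28·u·v + 3·v² = 8·u·(4·u + 3·v) + v·(4·u + 3·v); both groups contain (4·u + 3·v), giving (8·u + v)·(4·u + 3·v).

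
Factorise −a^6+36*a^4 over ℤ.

−a^4*(a+6)*(a−6)

Factor out a^4 first: what remains is −a^2+36.
Recognize a difference of squares with the parts 6 and a.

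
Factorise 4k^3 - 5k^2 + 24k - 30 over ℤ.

(4k - 5)(k^2 + 6)

Group as (4k^3 + 24k) + (-5k^2 - 30) = 4k(k^2 + 6) - 5(k^2 + 6).
Both groups share the factor (k^2 + 6).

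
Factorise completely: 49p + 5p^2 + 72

(5p + 9)(p + 8)

Need a pair with product 5·72 = 360 and sum 49: that's 40 and 9.
Split the middle term: 5p^2 + 40p + 9p + 72 = 5p(p + 8) + 9(p + 8).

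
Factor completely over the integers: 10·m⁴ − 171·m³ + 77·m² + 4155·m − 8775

(2·m − 9)·(5·m − 13)·(m + 5)·(m − 15)

By the rational root theorem, m = 13/5 is a root, so (5·m − 13) divides it; the quotient is 2·m³ − 29·m² − 60·m + 675.
Next, m = 15 is a root, giving the factor (m − 15) and quotient 2·m² + m − 45.
The remaining quadratic factors as (2·m − 9)(m + 5).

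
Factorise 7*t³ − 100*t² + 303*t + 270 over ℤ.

(7*t + 5)*(t − 6)*(t − 9)

Among the possible rational roots, t = 6 is a root, so (t − 6) divides it; the quotient is 7*t² − 58*t − 45.
The remaining quadratic factors as (t − 9)(7*t + 5).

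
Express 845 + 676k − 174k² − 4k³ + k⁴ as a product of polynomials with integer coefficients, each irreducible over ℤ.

Testing divisors of the constant over divisors of the leading coefficient, k = 5 is a root, so (k − 5) divides it; the quotient is k³ + k² − 169k − 169.
Continuing, k = 13 is a root, so (k − 13) divides it; the quotient is k² + 14k + 13.
The remaining quadratic factors as (k + 13)(k + 1).

(k + 1)(k + 13)(k − 13)(k − 5)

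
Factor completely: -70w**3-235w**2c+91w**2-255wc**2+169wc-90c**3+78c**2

-(10w+15c-13)(7w+6c)(w+c)

Group: 10w(-7w**2-13wc-6c**2) + (15c-13)(-7w**2-13wc-6c**2); both groups contain (-7w**2-13wc-6c**2), so (10w+15c-13) is a factor with cofactor -7w**2-13wc-6c**2.
The cofactor groups again: -7w**2-13wc-6c**2 = -w(7w+6c) - c(7w+6c); both groups contain (7w+6c), giving -(w+c)(7w+6c).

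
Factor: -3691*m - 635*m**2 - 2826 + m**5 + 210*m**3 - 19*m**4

Among the possible rational roots, m = 9 is a root, giving the factor (m - 9) and quotient m**4 - 10*m**3 + 120*m**2 + 445*m + 314.
Next, m = -1 is a root, so (m + 1) is a factor; dividing leaves m**3 - 11*m**2 + 131*m + 314.
Next, m = -2 is a root, so (m + 2) is a factor; dividing leaves m**2 - 13*m + 157.
The quadratic m**2 - 13*m + 157 has discriminant -459 < 0 and is irreducible over ℤ.

(m + 1)*(m + 2)*(m - 9)*(m**2 - 13*m + 157)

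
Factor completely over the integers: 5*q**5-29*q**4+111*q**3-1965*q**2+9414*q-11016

Testing divisors of the constant over divisors of the leading coefficient, q = 4 is a root, so (q-4) divides it; the quotient is 5*q**4-9*q**3+75*q**2-1665*q+2754.
Continuing, q = 9/5 is a root, so (5*q-9) is a factor; dividing leaves q**3+15*q-306.
Next, q = 6 is a root, so (q-6) divides it; the quotient is q**2+6*q+51.
The quadratic q**2+6*q+51 has discriminant -168 < 0 and is irreducible over ℤ.

(5*q-9)*(q-4)*(q-6)*(q**2+6*q+51)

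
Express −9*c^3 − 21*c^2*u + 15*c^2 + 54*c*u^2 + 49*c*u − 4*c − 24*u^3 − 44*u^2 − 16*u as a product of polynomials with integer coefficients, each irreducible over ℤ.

Group: c*(−9*c^2 + 15*c*u + 15*c − 6*u^2 − 11*u − 4) + 4*u*(−9*c^2 + 15*c*u + 15*c − 6*u^2 − 11*u − 4); both groups contain (−9*c^2 + 15*c*u + 15*c − 6*u^2 − 11*u − 4), so (c + 4*u) is a factor with cofactor −9*c^2 + 15*c*u + 15*c − 6*u^2 − 11*u − 4.
The cofactor groups again: −9*c^2 + 15*c*u + 15*c − 6*u^2 − 11*u − 4 = −3*c*(3*c − 2*u − 1) + (3*u + 4)*(3*c − 2*u − 1); both groups contain (3*c − 2*u − 1), giving −(3*c − 3*u − 4)*(3*c − 2*u − 1).

−(3*c − 2*u − 1)*(3*c − 3*u − 4)*(c + 4*u)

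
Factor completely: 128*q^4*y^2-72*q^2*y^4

Pull out the common factor 8*q^2*y^2; 16*q^2-9*y^2 is a difference of squares.

8*q^2*y^2*(4*q+3*y)*(4*q-3*y)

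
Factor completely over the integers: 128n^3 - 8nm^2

8n(4n - m)(4n + m)

Pull out the common factor 8n; 16n^2 - m^2 is a difference of squares.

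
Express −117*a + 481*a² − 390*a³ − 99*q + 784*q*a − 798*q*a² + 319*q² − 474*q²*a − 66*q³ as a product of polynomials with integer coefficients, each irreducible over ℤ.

−(2*q + 10*a − 9)*(11*q + 13*a)*(3*q + 3*a − 1)

Group: 2*q*(−33*q² − 72*q*a + 11*q − 39*a² + 13*a) + (10*a − 9)*(−33*q² − 72*q*a + 11*q − 39*a² + 13*a); both groups contain (−33*q² − 72*q*a + 11*q − 39*a² + 13*a), so (2*q + 10*a − 9) is a factor with cofactor −33*q² − 72*q*a + 11*q − 39*a² + 13*a.
The cofactor groups again: −33*q² − 72*q*a + 11*q − 39*a² + 13*a = −11*q*(3*q + 3*a − 1) − 13*a*(3*q + 3*a − 1); both groups contain (3*q + 3*a − 1), giving −(11*q + 13*a)*(3*q + 3*a − 1).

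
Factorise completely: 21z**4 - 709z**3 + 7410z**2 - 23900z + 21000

(3z - 10)(7z - 10)(z - 14)(z - 15)

Among the possible rational roots, z = 10/7 is a root, giving the factor (7z - 10) and quotient 3z**3 - 97z**2 + 920z - 2100.
Continuing, z = 14 is a root, so (z - 14) is a factor; dividing leaves 3z**2 - 55z + 150.
The remaining quadratic factors as (3z - 10)(z - 15).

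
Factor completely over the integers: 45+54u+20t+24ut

(4t+9)(6u+5)

Group as (24ut+54u) + (20t+45) = 6u(4t+9) + 5(4t+9).
Both groups share the factor (4t+9).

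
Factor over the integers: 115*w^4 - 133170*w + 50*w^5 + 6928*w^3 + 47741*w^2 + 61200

(2*w + 15)*(5*w - 3)*(5*w - 8)*(w^2 - 3*w + 170)

Trying the rational-root candidates, w = -15/2 is a root, so (2*w + 15) is a factor; dividing leaves 25*w^4 - 130*w^3 + 4439*w^2 - 9422*w + 4080.
Then w = 8/5 is a root, so (5*w - 8) is a factor; dividing leaves 5*w^3 - 18*w^2 + 859*w - 510.
Continuing, w = 3/5 is a root, so (5*w - 3) is a factor; dividing leaves w^2 - 3*w + 170.
The quadratic w^2 - 3*w + 170 has discriminant -671 < 0 and is irreducible over ℤ.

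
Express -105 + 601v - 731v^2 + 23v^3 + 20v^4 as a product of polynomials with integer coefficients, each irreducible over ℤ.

(4v - 1)(5v - 3)(v + 7)(v - 5)

Testing divisors of the constant over divisors of the leading coefficient, v = 3/5 is a root, so (5v - 3) divides it; the quotient is 4v^3 + 7v^2 - 142v + 35.
Then v = 1/4 is a root, so (4v - 1) is a factor; dividing leaves v^2 + 2v - 35.
The remaining quadratic factors as (v - 5)(v + 7).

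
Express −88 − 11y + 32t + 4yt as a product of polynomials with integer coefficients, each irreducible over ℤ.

Group as (4yt − 11y) + (32t − 88) = y(4t − 11) + 8(4t − 11).
Both groups share the factor (4t − 11).

(4t − 11)(y + 8)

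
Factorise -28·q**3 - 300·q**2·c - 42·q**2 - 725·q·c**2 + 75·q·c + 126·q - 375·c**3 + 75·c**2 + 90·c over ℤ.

-(2·q + 15·c + 6)·(2·q + 5·c - 3)·(7·q + 5·c)

Group: 7·q·(-4·q**2 - 40·q·c - 6·q - 75·c**2 + 15·c + 18) + 5·c·(-4·q**2 - 40·q·c - 6·q - 75·c**2 + 15·c + 18); both groups contain (-4·q**2 - 40·q·c - 6·q - 75·c**2 + 15·c + 18), so (7·q + 5·c) is a factor with cofactor -4·q**2 - 40·q·c - 6·q - 75·c**2 + 15·c + 18.
The cofactor groups again: -4·q**2 - 40·q·c - 6·q - 75·c**2 + 15·c + 18 = -2·q·(2·q + 5·c - 3) + (-15·c - 6)·(2·q + 5·c - 3); both groups contain (2·q + 5·c - 3), giving -(2·q + 15·c + 6)·(2·q + 5·c - 3).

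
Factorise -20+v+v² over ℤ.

(v+5)(v-4)

Two integers with product -20 and sum 1 are -4 and 5.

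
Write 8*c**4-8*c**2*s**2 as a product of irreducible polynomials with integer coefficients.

8*c**2*(c+s)*(c-s)

Factor out 8*c**2, leaving c**2-s**2, which is a difference of two squares.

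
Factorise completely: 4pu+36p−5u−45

(4p−5)(u+9)

Group as (4pu+36p) + (−5u−45) = 4p(u+9) − 5(u+9).
Both groups share the factor (u+9).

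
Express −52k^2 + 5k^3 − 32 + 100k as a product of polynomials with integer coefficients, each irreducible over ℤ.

Among the possible rational roots, k = 2/5 is a root, giving the factor (5k − 2) and quotient k^2 − 10k + 16.
The remaining quadratic factors as (k − 2)(k − 8).

(5k − 2)(k − 2)(k − 8)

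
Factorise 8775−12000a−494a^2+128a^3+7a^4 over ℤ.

Among the possible rational roots, a = 9 is a root, so (a−9) divides it; the quotient is 7a^3+191a^2+1225a−975.
Then a = −13 is a root, giving the factor (a+13) and quotient 7a^2+100a−75.
The remaining quadratic factors as (a+15)(7a−5).

(7a−5)(a+13)(a+15)(a−9)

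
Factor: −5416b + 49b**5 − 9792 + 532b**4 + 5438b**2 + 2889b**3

(7b + 8)(7b − 9)(b + 4)(b**2 + 7b + 34)

By the rational root theorem, b = −8/7 is a root, giving the factor (7b + 8) and quotient 7b**4 + 68b**3 + 335b**2 + 394b − 1224.
Next, b = 9/7 is a root, so (7b − 9) is a factor; dividing leaves b**3 + 11b**2 + 62b + 136.
Continuing, b = −4 is a root, giving the factor (b + 4) and quotient b**2 + 7b + 34.
The quadratic b**2 + 7b + 34 has discriminant −87 < 0 and is irreducible over ℤ.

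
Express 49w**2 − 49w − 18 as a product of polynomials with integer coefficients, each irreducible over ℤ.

(7w + 2)(7w − 9)

Need a pair with product 49·(−18) = −882 and sum −49: that's 14 and −63.
Split the middle term: 49w**2 + 14w − 63w − 18 = 7w(7w + 2) − 9(7w + 2).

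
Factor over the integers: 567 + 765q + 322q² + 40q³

Testing divisors of the constant over divisors of the leading coefficient, q = −9/5 is a root, giving the factor (5q + 9) and quotient 8q² + 50q + 63.
The remaining quadratic factors as (4q + 7)(2q + 9).

(2q + 9)(4q + 7)(5q + 9)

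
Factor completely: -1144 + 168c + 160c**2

8(4c + 13)(5c - 11)

Pull out the common factor 8, then factor the remaining trinomial.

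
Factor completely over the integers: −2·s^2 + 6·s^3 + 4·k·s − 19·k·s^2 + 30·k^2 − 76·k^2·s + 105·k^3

(3·k + s)·(5·k − s)·(7·k − 6·s + 2)

Group: 3·k·(35·k^2 − 37·k·s + 10·k + 6·s^2 − 2·s) + s·(35·k^2 − 37·k·s + 10·k + 6·s^2 − 2·s); both groups contain (35·k^2 − 37·k·s + 10·k + 6·s^2 − 2·s), so (3·k + s) is a factor with cofactor 35·k^2 − 37·k·s + 10·k + 6·s^2 − 2·s.
The cofactor groups again: 35·k^2 − 37·k·s + 10·k + 6·s^2 − 2·s = 5·k·(7·k − 6·s + 2) − s·(7·k − 6·s + 2); both groups contain (7·k − 6·s + 2), giving (5·k − s)·(7·k − 6·s + 2).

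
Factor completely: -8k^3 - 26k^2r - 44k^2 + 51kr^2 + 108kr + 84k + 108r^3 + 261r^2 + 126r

-(2k + 3r)(4k - 9r - 6)(k + 4r + 7)

Group: 4k(-2k^2 - 11kr - 14k - 12r^2 - 21r) + (-9r - 6)(-2k^2 - 11kr - 14k - 12r^2 - 21r); both groups contain (-2k^2 - 11kr - 14k - 12r^2 - 21r), so (4k - 9r - 6) is a factor with cofactor -2k^2 - 11kr - 14k - 12r^2 - 21r.
The cofactor groups again: -2k^2 - 11kr - 14k - 12r^2 - 21r = -2k(k + 4r + 7) - 3r(k + 4r + 7); both groups contain (k + 4r + 7), giving -(2k + 3r)(k + 4r + 7).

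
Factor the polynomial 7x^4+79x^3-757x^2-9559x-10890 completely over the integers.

(7x+9)(x+10)(x+11)(x-11)

Among the possible rational roots, x = 11 is a root, so (x-11) is a factor; dividing leaves 7x^3+156x^2+959x+990.
Next, x = -10 is a root, so (x+10) divides it; the quotient is 7x^2+86x+99.
The remaining quadratic factors as (x+11)(7x+9).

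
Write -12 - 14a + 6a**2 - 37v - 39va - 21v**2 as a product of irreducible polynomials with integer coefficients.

Group: -3v(7v - a + 3) + (-6a - 4)(7v - a + 3); both groups contain (7v - a + 3).

-(7v - a + 3)(3v + 6a + 4)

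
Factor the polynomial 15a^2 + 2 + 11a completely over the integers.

(3a + 1)(5a + 2)

Need a pair with product 15·2 = 30 and sum 11: that's 5 and 6.
Split the middle term: 15a^2 + 5a + 6a + 2 = 5a(3a + 1) + 2(3a + 1).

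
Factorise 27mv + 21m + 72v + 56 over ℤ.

Group as (27mv + 21m) + (72v + 56) = 3m(9v + 7) + 8(9v + 7).
Both groups share the factor (9v + 7).

(3m + 8)(9v + 7)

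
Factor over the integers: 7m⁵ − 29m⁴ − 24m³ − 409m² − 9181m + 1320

(7m − 1)(m + 5)(m − 8)(m² − m + 33)

Among the possible rational roots, m = 8 is a root, so (m − 8) is a factor; dividing leaves 7m⁴ + 27m³ + 192m² + 1127m − 165.
Then m = −5 is a root, so (m + 5) divides it; the quotient is 7m³ − 8m² + 232m − 33.
Continuing, m = 1/7 is a root, giving the factor (7m − 1) and quotient m² − m + 33.
The quadratic m² − m + 33 has discriminant −131 < 0 and is irreducible over ℤ.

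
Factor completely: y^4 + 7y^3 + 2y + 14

(y + 7)(y^3 + 2)

Group as (y^4 + 2y) + (7y^3 + 14) = y(y^3 + 2) + 7(y^3 + 2).
Both groups share the factor (y^3 + 2).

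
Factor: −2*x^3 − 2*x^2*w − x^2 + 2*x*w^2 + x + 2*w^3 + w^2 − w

−(x − w)*(2*x + 2*w − 1)*(x + w + 1)

Group: 2*x*(−x^2 − x + w^2 + w) + (2*w − 1)*(−x^2 − x + w^2 + w); both groups contain (−x^2 − x + w^2 + w), so (2*x + 2*w − 1) is a factor with cofactor −x^2 − x + w^2 + w.
The cofactor groups again: −x^2 − x + w^2 + w = −x*(x + w + 1) + w*(x + w + 1); both groups contain (x + w + 1), giving −(x − w)*(x + w + 1).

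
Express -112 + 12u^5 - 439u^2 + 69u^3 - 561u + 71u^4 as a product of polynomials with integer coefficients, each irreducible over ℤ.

By the rational root theorem, u = -1 is a root, so (u + 1) is a factor; dividing leaves 12u^4 + 59u^3 + 10u^2 - 449u - 112.
Then u = -1/4 is a root, so (4u + 1) divides it; the quotient is 3u^3 + 14u^2 - u - 112.
Then u = 7/3 is a root, giving the factor (3u - 7) and quotient u^2 + 7u + 16.
The quadratic u^2 + 7u + 16 has discriminant -15 < 0 and is irreducible over ℤ.

(3u - 7)(4u + 1)(u + 1)(u^2 + 7u + 16)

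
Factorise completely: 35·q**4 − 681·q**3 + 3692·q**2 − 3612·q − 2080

(5·q + 2)·(7·q − 13)·(q − 10)·(q − 8)

Trying the rational-root candidates, q = −2/5 is a root, so (5·q + 2) is a factor; dividing leaves 7·q**3 − 139·q**2 + 794·q − 1040.
Continuing, q = 8 is a root, giving the factor (q − 8) and quotient 7·q**2 − 83·q + 130.
The remaining quadratic factors as (7·q − 13)(q − 10).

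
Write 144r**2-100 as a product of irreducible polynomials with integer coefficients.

Factor out 4, leaving 36r**2-25, which is a difference of two squares.

4(6r+5)(6r-5)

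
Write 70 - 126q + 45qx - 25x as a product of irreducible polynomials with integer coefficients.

(5x - 14)(9q - 5)

Group as (45qx - 126q) + (-25x + 70) = 9q(5x - 14) - 5(5x - 14).
Both groups share the factor (5x - 14).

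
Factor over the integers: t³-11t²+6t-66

(t-11)(t²+6)

Group as (t³+6t) + (-11t²-66) = t(t²+6) - 11(t²+6).
Both groups share the factor (t²+6).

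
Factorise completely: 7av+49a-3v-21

Group as (7av+49a) + (-3v-21) = 7a(v+7) - 3(v+7).
Both groups share the factor (v+7).

(7a-3)(v+7)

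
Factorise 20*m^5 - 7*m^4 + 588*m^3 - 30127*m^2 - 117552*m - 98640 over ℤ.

Testing divisors of the constant over divisors of the leading coefficient, m = 12 is a root, so (m - 12) divides it; the quotient is 20*m^4 + 233*m^3 + 3384*m^2 + 10481*m + 8220.
Then m = -12/5 is a root, so (5*m + 12) divides it; the quotient is 4*m^3 + 37*m^2 + 588*m + 685.
Then m = -5/4 is a root, giving the factor (4*m + 5) and quotient m^2 + 8*m + 137.
The quadratic m^2 + 8*m + 137 has discriminant -484 < 0 and is irreducible over ℤ.

(4*m + 5)*(5*m + 12)*(m - 12)*(m^2 + 8*m + 137)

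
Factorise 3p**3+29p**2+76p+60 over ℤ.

(3p+5)(p+2)(p+6)

Testing divisors of the constant over divisors of the leading coefficient, p = -5/3 is a root, so (3p+5) divides it; the quotient is p**2+8p+12.
The remaining quadratic factors as (p+6)(p+2).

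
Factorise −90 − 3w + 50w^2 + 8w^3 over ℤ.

Among the possible rational roots, w = 5/4 is a root, so (4w − 5) is a factor; dividing leaves 2w^2 + 15w + 18.
The remaining quadratic factors as (2w + 3)(w + 6).

(2w + 3)(4w − 5)(w + 6)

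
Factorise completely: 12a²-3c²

Pull out the common factor 3; 4a²-c² is a difference of squares.

3(2a+c)(2a-c)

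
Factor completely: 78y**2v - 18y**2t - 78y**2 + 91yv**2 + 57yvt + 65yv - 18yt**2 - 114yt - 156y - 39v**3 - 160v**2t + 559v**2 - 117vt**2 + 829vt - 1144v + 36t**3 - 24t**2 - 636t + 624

(13v - 3t - 13)(3y - v - 3t + 12)(2y + 3v + 4t - 4)

Group: 13v(6y**2 + 7yv + 6yt + 12y - 3v**2 - 13vt + 40v - 12t**2 + 60t - 48) + (-3t - 13)(6y**2 + 7yv + 6yt + 12y - 3v**2 - 13vt + 40v - 12t**2 + 60t - 48); both groups contain (6y**2 + 7yv + 6yt + 12y - 3v**2 - 13vt + 40v - 12t**2 + 60t - 48), so (13v - 3t - 13) is a factor with cofactor 6y**2 + 7yv + 6yt + 12y - 3v**2 - 13vt + 40v - 12t**2 + 60t - 48.
The cofactor groups again: 6y**2 + 7yv + 6yt + 12y - 3v**2 - 13vt + 40v - 12t**2 + 60t - 48 = 2y(3y - v - 3t + 12) + (3v + 4t - 4)(3y - v - 3t + 12); both groups contain (3y - v - 3t + 12), giving (2y + 3v + 4t - 4)(3y - v - 3t + 12).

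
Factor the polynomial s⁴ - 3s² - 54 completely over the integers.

(s + 3)(s - 3)(s² + 6)

Substitute u = s² to get a quadratic in u, then factor.
s² + 6 is irreducible over ℤ (always positive, so no real roots).
s² - 9 is a difference of squares.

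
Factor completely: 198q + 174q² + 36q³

6q(6q + 11)(q + 3)

Pull out the common factor 6q, then factor the remaining trinomial.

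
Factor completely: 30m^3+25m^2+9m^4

m^2(3m+5)^2

Factor out m^2 first: what remains is 9m^2+30m+25.
Recognize a perfect-square trinomial with the parts 5 and 3m.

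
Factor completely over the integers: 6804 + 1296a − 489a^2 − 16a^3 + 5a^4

(5a + 14)(a + 9)(a − 6)(a − 9)

By the rational root theorem, a = −14/5 is a root, so (5a + 14) is a factor; dividing leaves a^3 − 6a^2 − 81a + 486.
Next, a = 9 is a root, giving the factor (a − 9) and quotient a^2 + 3a − 54.
The remaining quadratic factors as (a + 9)(a − 6).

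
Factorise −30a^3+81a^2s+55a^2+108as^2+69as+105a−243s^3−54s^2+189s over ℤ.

−(5a+9s)(6a−9s+7)(a−3s−3)

Group: a(−30a^2−9as−35a+81s^2−63s) + (−3s−3)(−30a^2−9as−35a+81s^2−63s); both groups contain (−30a^2−9as−35a+81s^2−63s), so (a−3s−3) is a factor with cofactor −30a^2−9as−35a+81s^2−63s.
The cofactor groups again: −30a^2−9as−35a+81s^2−63s = −6a(5a+9s) + (9s−7)(5a+9s); both groups contain (5a+9s), giving −(6a−9s+7)(5a+9s).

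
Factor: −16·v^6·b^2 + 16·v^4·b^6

−16·b^2·v^4·(v − b^2)·(v + b^2)

Every term has a factor of 16·v^4·b^2; factoring it out leaves −v^2 + b^4.
Recognize a difference of squares with the parts b^2 and v.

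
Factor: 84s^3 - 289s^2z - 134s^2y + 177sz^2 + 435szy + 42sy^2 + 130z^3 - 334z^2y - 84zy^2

Group: s(84s^2 - 121sz - 134sy - 65z^2 + 167zy + 42y^2) - 2z(84s^2 - 121sz - 134sy - 65z^2 + 167zy + 42y^2); both groups contain (84s^2 - 121sz - 134sy - 65z^2 + 167zy + 42y^2), so (s - 2z) is a factor with cofactor 84s^2 - 121sz - 134sy - 65z^2 + 167zy + 42y^2.
The cofactor groups again: 84s^2 - 121sz - 134sy - 65z^2 + 167zy + 42y^2 = 7s(12s + 5z - 14y) + (-13z - 3y)(12s + 5z - 14y); both groups contain (12s + 5z - 14y), giving (7s - 13z - 3y)(12s + 5z - 14y).

(12s + 5z - 14y)(7s - 13z - 3y)(s - 2z)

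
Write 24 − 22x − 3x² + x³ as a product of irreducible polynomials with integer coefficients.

Among the possible rational roots, x = 6 is a root, so (x − 6) is a factor; dividing leaves x² + 3x − 4.
The remaining quadratic factors as (x + 4)(x − 1).

(x + 4)(x − 1)(x − 6)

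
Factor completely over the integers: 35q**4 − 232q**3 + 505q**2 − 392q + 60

By the rational root theorem, q = 10/7 is a root, so (7q − 10) is a factor; dividing leaves 5q**3 − 26q**2 + 35q − 6.
Next, q = 1/5 is a root, so (5q − 1) divides it; the quotient is q**2 − 5q + 6.
The remaining quadratic factors as (q − 2)(q − 3).

(5q − 1)(7q − 10)(q − 2)(q − 3)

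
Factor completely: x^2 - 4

(x + 2)(x - 2)

Two integers with product -4 and sum 0 are -2 and 2.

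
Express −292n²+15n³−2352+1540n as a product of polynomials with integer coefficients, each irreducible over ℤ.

Trying the rational-root candidates, n = 14/5 is a root, so (5n−14) is a factor; dividing leaves 3n²−50n+168.
The remaining quadratic factors as (n−12)(3n−14).

(3n−14)(5n−14)(n−12)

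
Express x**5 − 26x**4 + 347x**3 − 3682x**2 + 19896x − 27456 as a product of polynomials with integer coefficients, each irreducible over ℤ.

Among the possible rational roots, x = 2 is a root, so (x − 2) divides it; the quotient is x**4 − 24x**3 + 299x**2 − 3084x + 13728.
Continuing, x = 8 is a root, so (x − 8) divides it; the quotient is x**3 − 16x**2 + 171x − 1716.
Next, x = 13 is a root, so (x − 13) is a factor; dividing leaves x**2 − 3x + 132.
The quadratic x**2 − 3x + 132 has discriminant −519 < 0 and is irreducible over ℤ.

(x − 13)(x − 2)(x − 8)(x**2 − 3x + 132)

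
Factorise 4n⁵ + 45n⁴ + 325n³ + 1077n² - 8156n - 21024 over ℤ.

By the rational root theorem, n = 4 is a root, so (n - 4) divides it; the quotient is 4n⁴ + 61n³ + 569n² + 3353n + 5256.
Then n = -8 is a root, giving the factor (n + 8) and quotient 4n³ + 29n² + 337n + 657.
Continuing, n = -9/4 is a root, so (4n + 9) is a factor; dividing leaves n² + 5n + 73.
The quadratic n² + 5n + 73 has discriminant -267 < 0 and is irreducible over ℤ.

(4n + 9)(n + 8)(n - 4)(n² + 5n + 73)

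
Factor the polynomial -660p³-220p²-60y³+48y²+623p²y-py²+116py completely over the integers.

-(11p+3y)(12p-5y+4)(5p-4y)

Group: 5p(-132p²+19py-44p+15y²-12y) - 4y(-132p²+19py-44p+15y²-12y); both groups contain (-132p²+19py-44p+15y²-12y), so (5p-4y) is a factor with cofactor -132p²+19py-44p+15y²-12y.
The cofactor groups again: -132p²+19py-44p+15y²-12y = -12p(11p+3y) + (5y-4)(11p+3y); both groups contain (11p+3y), giving -(12p-5y+4)(11p+3y).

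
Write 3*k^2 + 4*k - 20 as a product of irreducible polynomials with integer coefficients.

Need a pair with product 3·(-20) = -60 and sum 4: that's -6 and 10.
Split the middle term: 3*k^2 - 6*k + 10*k - 20 = 3*k*(k - 2) + 10*(k - 2).

(3*k + 10)*(k - 2)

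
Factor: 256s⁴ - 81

Difference of squares twice: with A = 4s and B = 3, A⁴ − B⁴ = (A² − B²)(A² + B²), and A² − B² factors again.

(4s + 3)(4s - 3)(16s² + 9)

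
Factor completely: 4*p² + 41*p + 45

(4*p + 5)*(p + 9)

Need a pair with product 4·45 = 180 and sum 41: that's 36 and 5.
Split the middle term: 4*p² + 36*p + 5*p + 45 = 4*p*(p + 9) + 5*(p + 9).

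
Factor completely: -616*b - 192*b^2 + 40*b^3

Pull out the common factor 8*b, then factor the remaining trinomial.

8*b*(5*b + 11)*(b - 7)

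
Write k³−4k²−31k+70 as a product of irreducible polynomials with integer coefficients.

By the rational root theorem, k = 2 is a root, so (k−2) divides it; the quotient is k²−2k−35.
The remaining quadratic factors as (k+5)(k−7).

(k+5)(k−2)(k−7)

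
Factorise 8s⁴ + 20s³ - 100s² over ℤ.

Pull out the common factor 4s², then factor the remaining trinomial.

4s²(2s - 5)(s + 5)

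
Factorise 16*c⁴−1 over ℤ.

(2*c+1)*(2*c−1)*(4*c²+1)

Difference of squares twice: with A = 2*c and B = 1, A⁴ − B⁴ = (A² − B²)(A² + B²), and A² − B² factors again.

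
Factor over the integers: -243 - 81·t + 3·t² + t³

(t + 3)·(t + 9)·(t - 9)

By the rational root theorem, t = -3 is a root, giving the factor (t + 3) and quotient t² - 81.
The remaining quadratic factors as (t + 9)(t - 9).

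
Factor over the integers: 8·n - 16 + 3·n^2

Need a pair with product 3·(-16) = -48 and sum 8: that's 12 and -4.
Split the middle term: 3·n^2 + 12·n - 4·n - 16 = 3·n·(n + 4) - 4·(n + 4).

(3·n - 4)·(n + 4)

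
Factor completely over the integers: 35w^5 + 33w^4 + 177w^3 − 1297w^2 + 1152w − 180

Among the possible rational roots, w = 2 is a root, giving the factor (w − 2) and quotient 35w^4 + 103w^3 + 383w^2 − 531w + 90.
Then w = 1/5 is a root, so (5w − 1) divides it; the quotient is 7w^3 + 22w^2 + 81w − 90.
Then w = 6/7 is a root, so (7w − 6) is a factor; dividing leaves w^2 + 4w + 15.
The quadratic w^2 + 4w + 15 has discriminant −44 < 0 and is irreducible over ℤ.

(5w − 1)(7w − 6)(w − 2)(w^2 + 4w + 15)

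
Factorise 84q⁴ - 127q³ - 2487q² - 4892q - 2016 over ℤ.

Testing divisors of the constant over divisors of the leading coefficient, q = -9/4 is a root, giving the factor (4q + 9) and quotient 21q³ - 79q² - 444q - 224.
Then q = -4/7 is a root, so (7q + 4) divides it; the quotient is 3q² - 13q - 56.
The remaining quadratic factors as (q - 7)(3q + 8).

(3q + 8)(4q + 9)(7q + 4)(q - 7)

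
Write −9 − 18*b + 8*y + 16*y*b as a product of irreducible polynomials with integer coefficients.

Group as (16*y*b + 8*y) + (−18*b − 9) = 8*y*(2*b + 1) − 9*(2*b + 1).
Both groups share the factor (2*b + 1).

(2*b + 1)*(8*y − 9)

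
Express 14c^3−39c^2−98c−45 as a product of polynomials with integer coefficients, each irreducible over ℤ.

By the rational root theorem, c = −1 is a root, giving the factor (c+1) and quotient 14c^2−53c−45.
The remaining quadratic factors as (7c+5)(2c−9).

(2c−9)(7c+5)(c+1)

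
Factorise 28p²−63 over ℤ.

Pull out the common factor 7; 4p²−9 is a difference of squares.

7(2p+3)(2p−3)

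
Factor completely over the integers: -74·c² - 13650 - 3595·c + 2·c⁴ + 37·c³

(2·c + 13)·(c + 15)·(c + 7)·(c - 10)

Among the possible rational roots, c = -13/2 is a root, so (2·c + 13) divides it; the quotient is c³ + 12·c² - 115·c - 1050.
Then c = 10 is a root, giving the factor (c - 10) and quotient c² + 22·c + 105.
The remaining quadratic factors as (c + 7)(c + 15).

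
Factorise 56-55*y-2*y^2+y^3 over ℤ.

By the rational root theorem, y = 1 is a root, so (y-1) divides it; the quotient is y^2-y-56.
The remaining quadratic factors as (y-8)(y+7).

(y+7)*(y-1)*(y-8)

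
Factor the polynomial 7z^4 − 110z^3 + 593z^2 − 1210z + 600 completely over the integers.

Trying the rational-root candidates, z = 5 is a root, giving the factor (z − 5) and quotient 7z^3 − 75z^2 + 218z − 120.
Continuing, z = 6 is a root, so (z − 6) divides it; the quotient is 7z^2 − 33z + 20.
The remaining quadratic factors as (7z − 5)(z − 4).

(7z − 5)(z − 4)(z − 5)(z − 6)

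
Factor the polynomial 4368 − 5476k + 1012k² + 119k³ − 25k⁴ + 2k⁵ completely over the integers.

(2k − 7)(k + 6)(k − 1)(k² − 14k + 104)

Testing divisors of the constant over divisors of the leading coefficient, k = −6 is a root, giving the factor (k + 6) and quotient 2k⁴ − 37k³ + 341k² − 1034k + 728.
Next, k = 1 is a root, so (k − 1) is a factor; dividing leaves 2k³ − 35k² + 306k − 728.
Then k = 7/2 is a root, so (2k − 7) divides it; the quotient is k² − 14k + 104.
The quadratic k² − 14k + 104 has discriminant −220 < 0 and is irreducible over ℤ.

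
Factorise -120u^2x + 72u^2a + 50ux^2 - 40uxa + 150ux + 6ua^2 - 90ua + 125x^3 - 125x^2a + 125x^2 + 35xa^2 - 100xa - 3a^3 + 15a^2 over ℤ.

Group: 5x(-24u^2 + 10ux - 2ua + 30u + 25x^2 - 10xa + 25x + a^2 - 5a) - 3a(-24u^2 + 10ux - 2ua + 30u + 25x^2 - 10xa + 25x + a^2 - 5a); both groups contain (-24u^2 + 10ux - 2ua + 30u + 25x^2 - 10xa + 25x + a^2 - 5a), so (5x - 3a) is a factor with cofactor -24u^2 + 10ux - 2ua + 30u + 25x^2 - 10xa + 25x + a^2 - 5a.
The cofactor groups again: -24u^2 + 10ux - 2ua + 30u + 25x^2 - 10xa + 25x + a^2 - 5a = -6u(4u - 5x + a - 5) + (-5x + a)(4u - 5x + a - 5); both groups contain (4u - 5x + a - 5), giving -(6u + 5x - a)(4u - 5x + a - 5).

-(5x - 3a)(6u + 5x - a)(4u - 5x + a - 5)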